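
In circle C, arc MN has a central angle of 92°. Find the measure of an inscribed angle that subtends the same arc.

An inscribed angle intercepts an arc from a point on the circle, while the central angle intercepts the same arc from the center.
The inscribed angle is always half the central angle: 92° / 2 = 46°.

46°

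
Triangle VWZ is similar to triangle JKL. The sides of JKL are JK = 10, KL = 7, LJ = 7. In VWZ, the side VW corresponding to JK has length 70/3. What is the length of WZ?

k = 70/3/10 = 7/3. WZ = 7/3 * 7 = 49/3.

49/3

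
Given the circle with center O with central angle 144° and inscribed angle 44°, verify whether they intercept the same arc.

By the inscribed angle theorem, the inscribed angle for a central angle of 144° should be 144° / 2 = 72°.
The given inscribed angle is 44°, which does not equal 72°.
Therefore, no, they do not correspond to the same arc.

No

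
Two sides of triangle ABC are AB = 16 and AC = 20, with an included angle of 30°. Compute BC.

Law of cosines: BC^2 = 16^2 + 20^2 - 2(16)(20)cos(30°) = 656 - 320*sqrt(3), so BC = 4*sqrt(41 - 20*sqrt(3)).

4*sqrt(41 - 20*sqrt(3))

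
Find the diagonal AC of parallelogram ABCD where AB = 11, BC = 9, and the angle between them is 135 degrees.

Law of cosines: d^2 = 11^2 + 9^2 - 2(11)(9)cos(135°) = 99*sqrt(2) + 202, so d = sqrt(99*sqrt(2) + 202).

sqrt(99*sqrt(2) + 202)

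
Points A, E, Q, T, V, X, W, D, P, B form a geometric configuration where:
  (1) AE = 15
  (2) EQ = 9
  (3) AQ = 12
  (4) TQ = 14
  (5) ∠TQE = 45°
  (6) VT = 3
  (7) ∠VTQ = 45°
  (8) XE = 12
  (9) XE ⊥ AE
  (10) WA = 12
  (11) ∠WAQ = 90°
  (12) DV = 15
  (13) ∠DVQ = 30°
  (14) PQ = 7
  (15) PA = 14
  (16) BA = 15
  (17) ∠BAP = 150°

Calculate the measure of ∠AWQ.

Step 1: By the law of cosines on triangle WAQ: WQ² = 12² + 12² − 2·12·12·cos(90°) = 288, so WQ = 12·√2.
Step 2: By the inverse law of cosines on triangle AWQ: cos(∠AWQ) = (12² + (12·√2)² − 12²) / (2·12·12·√2) = 288/407.29 = 0.7071, so ∠AWQ = 45°.

Therefore, the measure of angle ∠AWQ = 45°.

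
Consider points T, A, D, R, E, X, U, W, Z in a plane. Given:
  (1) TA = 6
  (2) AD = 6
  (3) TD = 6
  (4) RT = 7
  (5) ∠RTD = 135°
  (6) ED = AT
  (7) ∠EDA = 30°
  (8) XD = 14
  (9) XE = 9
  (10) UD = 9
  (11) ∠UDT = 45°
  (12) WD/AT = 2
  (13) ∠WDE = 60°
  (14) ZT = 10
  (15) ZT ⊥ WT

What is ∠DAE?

From the given relations: ED = AT = 6.
Step 1: By the law of cosines on triangle ADE: AE² = 6² + 6² − 2·6·6·cos(30°) = 9.65, so AE ≈ 3.11.
Step 2: By the inverse law of cosines on triangle DAE: cos(∠DAE) = (6² + 3.11² − 6²) / (2·6·3.11) = 9.65/37.27 = 0.2588, so ∠DAE = 75°.

Therefore, the measure of angle ∠DAE = 75°.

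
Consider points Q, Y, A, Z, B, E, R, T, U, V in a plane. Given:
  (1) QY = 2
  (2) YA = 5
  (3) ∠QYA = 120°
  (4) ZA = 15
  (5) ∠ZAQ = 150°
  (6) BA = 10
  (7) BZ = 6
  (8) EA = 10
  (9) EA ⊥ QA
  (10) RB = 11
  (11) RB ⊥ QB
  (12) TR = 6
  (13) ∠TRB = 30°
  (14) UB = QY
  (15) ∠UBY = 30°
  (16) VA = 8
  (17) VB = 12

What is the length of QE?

Step 1: By the law of cosines on triangle QYA: QA² = 2² + 5² − 2·2·5·cos(120°) = 39, so QA = √39.
Step 2: By the law of cosines on triangle QAE: QE² = √39² + 10² − 2·√39·10·cos(90°) = 139, so QE = √139.

Therefore, the length of QE = √139.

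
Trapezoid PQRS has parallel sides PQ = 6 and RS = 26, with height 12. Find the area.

Area = (6 + 26) * 12 / 2 = 384 / 2 = 192

192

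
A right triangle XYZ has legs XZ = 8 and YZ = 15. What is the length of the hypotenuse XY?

XY = sqrt(8^2 + 15^2) = sqrt(289) = 17

17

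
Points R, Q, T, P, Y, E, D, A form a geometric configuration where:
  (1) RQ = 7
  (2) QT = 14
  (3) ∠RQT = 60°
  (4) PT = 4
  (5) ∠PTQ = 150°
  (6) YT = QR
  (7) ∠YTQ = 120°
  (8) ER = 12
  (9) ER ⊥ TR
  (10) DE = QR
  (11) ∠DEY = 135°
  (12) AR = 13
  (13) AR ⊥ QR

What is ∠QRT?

Step 1: By the law of cosines on triangle RQT: RT² = 7² + 14² − 2·7·14·cos(60°) = 147, so RT = 7·√3.
Step 2: By the inverse law of cosines on triangle QRT: cos(∠QRT) = (7² + (7·√3)² − 14²) / (2·7·7·√3) = 0/169.74 = 0, so ∠QRT = 90°.

Therefore, the measure of angle ∠QRT = 90°.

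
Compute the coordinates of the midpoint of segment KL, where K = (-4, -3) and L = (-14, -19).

The midpoint is the point halfway along the segment.
Move half the horizontal distance: -4 + (-14 - -4)/2 = -4 + -10/2 = -9
Move half the vertical distance: -3 + (-19 - -3)/2 = -3 + -16/2 = -11
Midpoint = (-9, -11)

(-9, -11)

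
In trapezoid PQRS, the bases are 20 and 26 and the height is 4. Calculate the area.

Area of a trapezoid = (base1 + base2) * height / 2
Area = (20 + 26) * 4 / 2
Area = 46 * 4 / 2
Area = 184 / 2
Area = 92

92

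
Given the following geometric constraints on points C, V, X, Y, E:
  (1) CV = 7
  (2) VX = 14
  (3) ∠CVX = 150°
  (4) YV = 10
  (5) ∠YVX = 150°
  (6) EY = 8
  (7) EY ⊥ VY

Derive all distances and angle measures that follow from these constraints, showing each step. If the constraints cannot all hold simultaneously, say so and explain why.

The constraints are consistent.

Step 1: From CV = 7, VX = 14, and ∠CVX = 150°, by the law of cosines:
  CX² = CV² + VX² - 2·CV·VX·cos(150°) = 49 + 196 + 169.7 = 414.7
  CX ≈ 20.37

Step 2: From VY = 10, YE = 8, and ∠VYE = 90°, by the law of cosines:
  VE² = VY² + YE² - 2·VY·YE·cos(90°) = 100 + 64 - 0 = 164
  VE = 2·√41

Step 3: From XV = 14, VY = 10, and ∠XVY = 150°, by the law of cosines:
  XY² = XV² + VY² - 2·XV·VY·cos(150°) = 196 + 100 + 242.5 = 538.5
  XY ≈ 23.21

Step 4: From CV = 7, CX = 20.37, VX = 14, by the inverse law of cosines:
  cos(∠VCX) = (CV² + CX² - VX²) / (2·CV·CX)
  ∠VCX = 20.1°

Step 5: From VE = 2·√41, VY = 10, EY = 8, by the inverse law of cosines:
  cos(∠EVY) = (VE² + VY² - EY²) / (2·VE·VY)
  ∠EVY = 38.66°

Step 6: From XC = 20.37, XV = 14, CV = 7, by the inverse law of cosines:
  cos(∠CXV) = (XC² + XV² - CV²) / (2·XC·XV)
  ∠CXV = 9.9°

Step 7: From XV = 14, XY = 23.21, VY = 10, by the inverse law of cosines:
  cos(∠VXY) = (XV² + XY² - VY²) / (2·XV·XY)
  ∠VXY = 12.44°

Step 8: From YV = 10, YX = 23.21, VX = 14, by the inverse law of cosines:
  cos(∠VYX) = (YV² + YX² - VX²) / (2·YV·YX)
  ∠VYX = 17.56°

Step 9: From EV = 2·√41, EY = 8, VY = 10, by the inverse law of cosines:
  cos(∠VEY) = (EV² + EY² - VY²) / (2·EV·EY)
  ∠VEY = 51.34°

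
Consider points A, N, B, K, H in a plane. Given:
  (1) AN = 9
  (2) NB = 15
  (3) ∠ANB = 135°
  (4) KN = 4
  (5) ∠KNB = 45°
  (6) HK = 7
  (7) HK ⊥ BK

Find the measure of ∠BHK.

Step 1: By the law of cosines on triangle BNK: BK² = 15² + 4² − 2·15·4·cos(45°) = 156.15, so BK ≈ 12.5.
Step 2: By the law of cosines on triangle HKB: HB² = 7² + 12.5² − 2·7·12.5·cos(90°) = 205.15, so HB ≈ 14.32.
Step 3: By the inverse law of cosines on triangle BHK: cos(∠BHK) = (14.32² + 7² − 12.5²) / (2·14.32·7) = 98/200.52 = 0.4887, so ∠BHK = 60.74°.

Therefore, the measure of angle ∠BHK = 60.74°.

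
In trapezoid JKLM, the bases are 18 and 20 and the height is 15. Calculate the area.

A trapezoid's area equals the midsegment times the height.
The midsegment is (18 + 20) / 2 = 19.
Area = 19 * 15 = 285.

285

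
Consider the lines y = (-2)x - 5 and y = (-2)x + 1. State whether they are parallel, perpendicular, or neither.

Slope of line 1: m1 = -2
Slope of line 2: m2 = -2
m1 = m2, so the lines are parallel.

Parallel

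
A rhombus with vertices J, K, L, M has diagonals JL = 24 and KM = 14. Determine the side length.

In a rhombus, the diagonals bisect each other perpendicularly, creating four congruent right triangles.
Each triangle has legs 12 (half of 24) and 7 (half of 14).
The hypotenuse of each right triangle is a side of the rhombus:
side = sqrt(12^2 + 7^2) = sqrt(193)

sqrt(193)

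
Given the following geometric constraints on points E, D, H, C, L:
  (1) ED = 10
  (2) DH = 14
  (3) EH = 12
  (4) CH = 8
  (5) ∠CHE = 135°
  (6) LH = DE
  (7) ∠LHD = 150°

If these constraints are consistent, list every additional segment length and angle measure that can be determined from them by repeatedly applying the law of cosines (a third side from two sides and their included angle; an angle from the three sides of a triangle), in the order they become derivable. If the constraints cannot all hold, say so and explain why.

The constraints are consistent. Derivable facts, in order:
After 1 step:
- DL ≈ 23.21
- EC ≈ 18.54
- ∠DEH = 78.46°
- ∠DHE = 44.42°
- ∠EDH = 57.12°
After 2 steps:
- ∠CEH = 17.76°
- ∠DLH = 17.56°
- ∠ECH = 27.24°
- ∠HDL = 12.44°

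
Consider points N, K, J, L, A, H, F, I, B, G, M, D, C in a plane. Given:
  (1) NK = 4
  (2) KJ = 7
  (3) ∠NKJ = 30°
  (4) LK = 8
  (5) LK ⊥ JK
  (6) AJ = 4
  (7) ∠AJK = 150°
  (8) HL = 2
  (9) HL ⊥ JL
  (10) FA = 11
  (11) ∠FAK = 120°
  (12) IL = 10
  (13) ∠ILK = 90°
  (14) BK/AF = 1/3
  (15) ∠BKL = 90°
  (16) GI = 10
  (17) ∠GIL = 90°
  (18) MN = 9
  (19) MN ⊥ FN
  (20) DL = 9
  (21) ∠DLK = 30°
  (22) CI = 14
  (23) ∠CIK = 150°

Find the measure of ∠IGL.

Step 1: By the law of cosines on triangle GIL: GL² = 10² + 10² − 2·10·10·cos(90°) = 200, so GL = 10·√2.
Step 2: By the inverse law of cosines on triangle IGL: cos(∠IGL) = (10² + (10·√2)² − 10²) / (2·10·10·√2) = 200/282.84 = 0.7071, so ∠IGL = 45°.

Therefore, the measure of angle ∠IGL = 45°.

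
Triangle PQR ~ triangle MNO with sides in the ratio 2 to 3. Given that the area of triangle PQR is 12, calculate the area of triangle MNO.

The ratio of areas of similar triangles = (side ratio)^2.
Side ratio = 2:3, so area ratio = 4:9.
Area of MNO / Area of PQR = 9/4
Area of MNO = 12 * 9/4 = 27

27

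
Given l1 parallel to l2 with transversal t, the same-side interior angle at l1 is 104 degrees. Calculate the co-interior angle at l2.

Co-interior (same-side interior) angles are between the parallel lines on the same side of the transversal.
Unlike corresponding or alternate interior angles, they are supplementary rather than equal.
So the angle = 180 - 104 = 76 degrees.

76 degrees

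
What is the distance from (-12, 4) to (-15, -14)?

d = sqrt((-15 - -12)^2 + (-14 - 4)^2)
d = sqrt(-3^2 + -18^2)
d = sqrt(9 + 324)
d = sqrt(333) = 3*sqrt(37)

3*sqrt(37)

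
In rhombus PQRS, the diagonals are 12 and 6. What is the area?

Area of a rhombus = (d1 * d2) / 2
Area = (12 * 6) / 2
Area = 72 / 2
Area = 36

36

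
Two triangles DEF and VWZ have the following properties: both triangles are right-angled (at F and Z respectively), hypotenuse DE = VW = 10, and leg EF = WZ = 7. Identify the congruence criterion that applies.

Consider the given information: both triangles are right-angled (at F and Z respectively), hypotenuse DE = VW = 10, and leg EF = WZ = 7
This is not SAS or AAS: SAS requires two sides and the included angle between them. AAS requires two angles and a non-included side.
The correct criterion is HL. The hypotenuse and one leg of two right triangles are equal (Hypotenuse-Leg).

HL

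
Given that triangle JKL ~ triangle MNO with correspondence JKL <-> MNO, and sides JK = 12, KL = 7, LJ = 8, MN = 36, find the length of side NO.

k = 36/12 = 3. NO = 3 * 7 = 21.

21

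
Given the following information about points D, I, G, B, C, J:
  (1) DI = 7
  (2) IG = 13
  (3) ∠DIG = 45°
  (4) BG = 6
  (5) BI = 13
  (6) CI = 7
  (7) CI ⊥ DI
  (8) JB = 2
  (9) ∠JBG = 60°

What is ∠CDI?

Step 1: By the law of cosines on triangle DIC: DC² = 7² + 7² − 2·7·7·cos(90°) = 98, so DC = 7·√2.
Step 2: By the inverse law of cosines on triangle CDI: cos(∠CDI) = ((7·√2)² + 7² − 7²) / (2·7·√2·7) = 98/138.59 = 0.7071, so ∠CDI = 45°.

Therefore, the measure of angle ∠CDI = 45°.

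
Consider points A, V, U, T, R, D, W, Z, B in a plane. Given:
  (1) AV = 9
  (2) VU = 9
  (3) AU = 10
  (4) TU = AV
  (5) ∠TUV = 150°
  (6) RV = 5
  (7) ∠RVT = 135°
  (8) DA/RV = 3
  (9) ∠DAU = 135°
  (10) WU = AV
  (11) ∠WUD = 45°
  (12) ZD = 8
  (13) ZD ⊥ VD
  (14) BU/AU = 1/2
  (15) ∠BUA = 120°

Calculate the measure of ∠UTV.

From the given relations: TU = AV = 9.
Step 1: By the law of cosines on triangle TUV: TV² = 9² + 9² − 2·9·9·cos(150°) = 302.3, so TV ≈ 17.39.
Step 2: By the inverse law of cosines on triangle UTV: cos(∠UTV) = (9² + 17.39² − 9²) / (2·9·17.39) = 302.3/312.96 = 0.9659, so ∠UTV = 15°.

Therefore, the measure of angle ∠UTV = 15°.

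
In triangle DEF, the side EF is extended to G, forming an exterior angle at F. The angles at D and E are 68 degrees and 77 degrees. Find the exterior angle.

Exterior angle = 68 + 77 = 145 degrees (exterior angle theorem).

145 degrees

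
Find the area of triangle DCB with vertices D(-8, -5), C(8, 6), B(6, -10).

Using the Shoelace formula for a triangle:
Area = (1/2)|x0(y1 - y2) + x1(y2 - y0) + x2(y0 - y1)|
Area = (1/2)|-8(6 - -10) + 8(-10 - -5) + 6(-5 - 6)|
Area = (1/2)|-128 + -40 + -66|
Area = (1/2)|-234|
Area = (1/2)(234)
Area = 117

117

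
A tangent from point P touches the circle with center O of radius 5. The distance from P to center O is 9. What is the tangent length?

Let T be the point of tangency. Then OT ⊥ PT (radius ⊥ tangent).
In right triangle OTP: OP² = OT² + PT²
9² = 5² + PT²
PT² = 56, PT = 2*sqrt(14)

2*sqrt(14)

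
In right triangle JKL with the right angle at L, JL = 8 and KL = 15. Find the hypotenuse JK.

By the Pythagorean theorem: JK^2 = JL^2 + KL^2
JK^2 = 8^2 + 15^2 = 64 + 225 = 289
JK = sqrt(289) = 17

17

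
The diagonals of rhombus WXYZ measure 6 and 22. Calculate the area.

Area = (6 * 22) / 2 = 132 / 2 = 66

66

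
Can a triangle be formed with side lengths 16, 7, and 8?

Check the triangle inequality: 7 + 8 = 15 ≤ 16.
Since the sum of two sides does not exceed the third, no triangle can be formed.

No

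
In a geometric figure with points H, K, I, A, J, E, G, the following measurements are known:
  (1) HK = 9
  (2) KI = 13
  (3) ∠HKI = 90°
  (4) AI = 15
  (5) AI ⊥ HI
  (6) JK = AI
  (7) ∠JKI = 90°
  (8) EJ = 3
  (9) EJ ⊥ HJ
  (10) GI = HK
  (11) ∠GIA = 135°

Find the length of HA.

Step 1: By the law of cosines on triangle HKI: HI² = 9² + 13² − 2·9·13·cos(90°) = 250, so HI = 5·√10.
Step 2: By the law of cosines on triangle HIA: HA² = (5·√10)² + 15² − 2·5·√10·15·cos(90°) = 475, so HA = 5·√19.

Therefore, the length of HA = 5·√19.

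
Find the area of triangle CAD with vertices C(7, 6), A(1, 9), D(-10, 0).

The Shoelace formula computes the area from vertex coordinates by summing cross products.
For vertices (7,6), (1,9), (-10,0):
Signed sum = 7*9 - 1*6 + 1*0 - -10*9 + -10*6 - 7*0
= 57 + 90 + -60 = 87
Area = (1/2)|87| = 87/2.

87/2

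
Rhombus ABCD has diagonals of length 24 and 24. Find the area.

Area of a rhombus = (d1 * d2) / 2
Area = (24 * 24) / 2
Area = 576 / 2
Area = 288

288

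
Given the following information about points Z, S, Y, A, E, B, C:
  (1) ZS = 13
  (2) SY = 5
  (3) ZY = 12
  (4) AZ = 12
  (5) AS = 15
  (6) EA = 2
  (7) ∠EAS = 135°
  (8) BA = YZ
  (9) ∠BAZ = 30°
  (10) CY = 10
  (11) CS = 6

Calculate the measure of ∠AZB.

From the given relations: BA = YZ = 12.
Step 1: By the law of cosines on triangle ZAB: ZB² = 12² + 12² − 2·12·12·cos(30°) = 38.58, so ZB ≈ 6.21.
Step 2: By the inverse law of cosines on triangle AZB: cos(∠AZB) = (12² + 6.21² − 12²) / (2·12·6.21) = 38.58/149.08 = 0.2588, so ∠AZB = 75°.

Therefore, the measure of angle ∠AZB = 75°.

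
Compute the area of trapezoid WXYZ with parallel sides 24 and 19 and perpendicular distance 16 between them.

Area = (24 + 19) * 16 / 2 = 688 / 2 = 344

344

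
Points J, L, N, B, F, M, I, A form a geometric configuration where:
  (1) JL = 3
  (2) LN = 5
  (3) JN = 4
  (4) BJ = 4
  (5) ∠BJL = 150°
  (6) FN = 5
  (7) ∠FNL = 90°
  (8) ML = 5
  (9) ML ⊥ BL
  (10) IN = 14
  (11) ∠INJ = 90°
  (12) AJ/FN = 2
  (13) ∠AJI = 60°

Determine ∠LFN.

Step 1: By the law of cosines on triangle FNL: FL² = 5² + 5² − 2·5·5·cos(90°) = 50, so FL = 5·√2.
Step 2: By the inverse law of cosines on triangle LFN: cos(∠LFN) = ((5·√2)² + 5² − 5²) / (2·5·√2·5) = 50/70.71 = 0.7071, so ∠LFN = 45°.

Therefore, the measure of angle ∠LFN = 45°.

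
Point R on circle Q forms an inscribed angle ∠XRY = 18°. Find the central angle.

The inscribed angle theorem states that a central angle is always twice any inscribed angle that subtends the same arc.
Since the inscribed angle is 18°, the central angle = 2 × 18° = 36°.

36°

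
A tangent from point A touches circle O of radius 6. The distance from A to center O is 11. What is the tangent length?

The tangent, radius, and line from the external point to the center form a right triangle.
The right angle is where the tangent meets the radius.
By the Pythagorean theorem: tangent² + 6² = 11²
tangent² = 121 - 36 = 85
tangent = sqrt(85)

sqrt(85)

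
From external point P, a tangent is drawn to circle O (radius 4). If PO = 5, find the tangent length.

Let T be the point of tangency. Then OT ⊥ PT (radius ⊥ tangent).
In right triangle OTP: OP² = OT² + PT²
5² = 4² + PT²
PT² = 9, PT = 3

3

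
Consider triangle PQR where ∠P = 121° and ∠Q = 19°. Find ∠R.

By the triangle angle sum property, the three interior angles of any triangle add up to 180°.
We know angle P = 121° and angle Q = 19°, so their sum is 140°.
Therefore angle R = 180° - 140° = 40°.

40 degrees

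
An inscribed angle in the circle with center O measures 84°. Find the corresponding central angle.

By the inscribed angle theorem, the central angle is twice the inscribed angle.
Central angle = 2 × 84° = 168°

168°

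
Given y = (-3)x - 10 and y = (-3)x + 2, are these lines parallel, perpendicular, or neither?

Slope of line 1: m1 = -3
Slope of line 2: m2 = -3
m1 = m2, so the lines are parallel.

Parallel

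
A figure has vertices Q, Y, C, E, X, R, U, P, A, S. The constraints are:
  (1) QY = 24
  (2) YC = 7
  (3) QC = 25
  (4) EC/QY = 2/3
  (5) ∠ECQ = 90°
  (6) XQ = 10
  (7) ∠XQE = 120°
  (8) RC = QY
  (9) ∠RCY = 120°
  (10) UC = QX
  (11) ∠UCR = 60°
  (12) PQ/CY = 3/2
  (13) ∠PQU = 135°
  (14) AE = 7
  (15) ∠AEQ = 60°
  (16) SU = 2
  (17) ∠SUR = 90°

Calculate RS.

From the given relations: UC = QX = 10; RC = QY = 24.
Step 1: By the law of cosines on triangle UCR: UR² = 10² + 24² − 2·10·24·cos(60°) = 436, so UR = 2·√109.
Step 2: By the law of cosines on triangle RUS: RS² = (2·√109)² + 2² − 2·2·√109·2·cos(90°) = 440, so RS = 2·√110.

Therefore, the length of RS = 2·√110.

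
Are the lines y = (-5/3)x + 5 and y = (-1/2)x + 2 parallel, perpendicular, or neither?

Slope of line 1: m1 = -5/3
Slope of line 2: m2 = -1/2
m1 != m2 (-5/3 != -1/2), so not parallel.
m1 * m2 = (-5/3) * (-1/2) = 5/6 != -1, so not perpendicular.
The lines are neither parallel nor perpendicular.

Neither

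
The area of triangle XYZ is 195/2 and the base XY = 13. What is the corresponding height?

Area = (1/2) * base * height
height = 2 * Area / base
height = 2 * 195/2 / 13
height = 195 / 13
height = 15

15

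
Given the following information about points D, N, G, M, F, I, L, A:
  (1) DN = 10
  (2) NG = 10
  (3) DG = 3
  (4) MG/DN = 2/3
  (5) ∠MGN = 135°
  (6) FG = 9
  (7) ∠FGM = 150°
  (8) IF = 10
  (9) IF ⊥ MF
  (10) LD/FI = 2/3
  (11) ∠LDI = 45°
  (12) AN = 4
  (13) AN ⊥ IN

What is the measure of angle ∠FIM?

From the given relations: MG = 2/3·DN = 2/3·10 ≈ 6.67.
Step 1: By the law of cosines on triangle FGM: FM² = 9² + 6.67² − 2·9·6.67·cos(150°) = 229.37, so FM ≈ 15.14.
Step 2: By the law of cosines on triangle IFM: IM² = 10² + 15.14² − 2·10·15.14·cos(90°) = 329.37, so IM ≈ 18.15.
Step 3: By the inverse law of cosines on triangle FIM: cos(∠FIM) = (10² + 18.15² − 15.14²) / (2·10·18.15) = 200/362.97 = 0.551, so ∠FIM = 56.56°.

Therefore, the measure of angle ∠FIM = 56.56°.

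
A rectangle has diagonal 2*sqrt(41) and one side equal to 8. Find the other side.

Using the Pythagorean theorem: d^2 = a^2 + b^2
b^2 = d^2 - a^2
b^2 = 164 - 64
b^2 = 100
b = sqrt(100) = 10

10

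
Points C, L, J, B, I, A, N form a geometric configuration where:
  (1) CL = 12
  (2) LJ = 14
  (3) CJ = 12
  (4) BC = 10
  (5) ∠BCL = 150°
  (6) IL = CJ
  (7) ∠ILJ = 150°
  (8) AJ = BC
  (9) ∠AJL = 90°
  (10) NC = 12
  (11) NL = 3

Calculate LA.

From the given relations: AJ = BC = 10.
Step 1: By the law of cosines on triangle LJA: LA² = 14² + 10² − 2·14·10·cos(90°) = 296, so LA = 2·√74.

Therefore, the length of LA = 2·√74.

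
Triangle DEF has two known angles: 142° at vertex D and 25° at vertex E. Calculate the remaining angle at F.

By the triangle angle sum property, the three interior angles of any triangle add up to 180°.
We know angle D = 142° and angle E = 25°, so their sum is 167°.
Therefore angle F = 180° - 167° = 13°.

13 degrees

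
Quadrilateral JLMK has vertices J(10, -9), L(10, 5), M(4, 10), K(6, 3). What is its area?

Using the Shoelace formula for a quadrilateral (vertices in order):
Area = (1/2)|sum of (x_i * y_(i+1) - x_(i+1) * y_i)|
Terms: (10*5 - 10*-9) = 140, (10*10 - 4*5) = 80, (4*3 - 6*10) = -48, (6*-9 - 10*3) = -84
Sum = 88
Area = (1/2)(88) = 44

44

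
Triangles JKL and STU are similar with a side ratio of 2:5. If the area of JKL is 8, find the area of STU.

Area ratio = (2/5)^2 = 4/25. Area of STU = 8 * 25/4 = 50.

50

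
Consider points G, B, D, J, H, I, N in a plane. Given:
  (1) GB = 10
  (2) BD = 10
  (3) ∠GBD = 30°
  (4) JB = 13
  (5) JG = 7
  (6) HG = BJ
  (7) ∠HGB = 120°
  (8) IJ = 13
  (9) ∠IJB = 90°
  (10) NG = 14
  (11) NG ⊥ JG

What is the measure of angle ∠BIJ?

Step 1: By the law of cosines on triangle IJB: IB² = 13² + 13² − 2·13·13·cos(90°) = 338, so IB = 13·√2.
Step 2: By the inverse law of cosines on triangle BIJ: cos(∠BIJ) = ((13·√2)² + 13² − 13²) / (2·13·√2·13) = 338/478 = 0.7071, so ∠BIJ = 45°.

Therefore, the measure of angle ∠BIJ = 45°.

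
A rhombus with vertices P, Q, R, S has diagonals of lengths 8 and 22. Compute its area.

The diagonals of a rhombus divide it into four right triangles.
Each triangle has legs 8/ 2 = 4 and 22/2 = 11, so each has area (1/2)*4*11 = 22.
Four such triangles give total area = (d1 * d2) / 2 = 88.

88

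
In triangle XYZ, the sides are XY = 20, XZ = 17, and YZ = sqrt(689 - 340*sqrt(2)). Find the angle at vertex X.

cos(X) = (20² + 17² - (sqrt(689 - 340*sqrt(2)))²) / (2 × 20 × 17) = sqrt(2)/2, so X = arccos(sqrt(2)/2) = 45°.

45°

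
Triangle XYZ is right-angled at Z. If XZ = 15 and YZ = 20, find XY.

In a right triangle, the square of the hypotenuse equals the sum of the squares of the two legs.
The legs are 15 and 20, so the hypotenuse = sqrt(225 + 400) = sqrt(625) = 25.

25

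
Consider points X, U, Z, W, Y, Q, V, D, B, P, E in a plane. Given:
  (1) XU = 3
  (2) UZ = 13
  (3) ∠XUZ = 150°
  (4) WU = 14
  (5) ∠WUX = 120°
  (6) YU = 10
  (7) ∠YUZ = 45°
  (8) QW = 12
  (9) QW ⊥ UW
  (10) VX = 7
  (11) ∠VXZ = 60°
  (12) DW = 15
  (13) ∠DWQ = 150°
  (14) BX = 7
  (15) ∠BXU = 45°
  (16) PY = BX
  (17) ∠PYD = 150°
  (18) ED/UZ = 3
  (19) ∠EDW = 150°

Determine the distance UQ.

Step 1: By the law of cosines on triangle UWQ: UQ² = 14² + 12² − 2·14·12·cos(90°) = 340, so UQ = 2·√85.

Therefore, the length of UQ = 2·√85.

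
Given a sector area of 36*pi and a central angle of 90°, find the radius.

The sector covers 90°/360° = 1/4 of the full circle.
Full circle area = 36*pi / 1/4 = 144*pi.
Since full area = πr², we get r² = 144*pi/π = 144, so r = 12.

12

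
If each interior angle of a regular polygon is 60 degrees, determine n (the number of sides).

Each interior angle of a regular n-gon is (n - 2) * 180 / n.
Setting this equal to 60:
(n - 2) * 180 / n = 60
Each exterior angle = 180 - 60 = 120 degrees.
Since exterior angles sum to 360: n = 360 / 120 = 3.

3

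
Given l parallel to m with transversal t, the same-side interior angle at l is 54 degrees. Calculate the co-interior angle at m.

Co-interior angles (same-side interior) formed by parallel lines and a transversal are supplementary (sum to 180 degrees).
The given angle is 54 degrees.
The co-interior angle = 180 - 54 = 126 degrees.

126 degrees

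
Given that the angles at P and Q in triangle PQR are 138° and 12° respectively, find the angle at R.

Let angle R = x. Then 138 + 12 + x = 180.
x = 180 - 150 = 30 degrees.

30 degrees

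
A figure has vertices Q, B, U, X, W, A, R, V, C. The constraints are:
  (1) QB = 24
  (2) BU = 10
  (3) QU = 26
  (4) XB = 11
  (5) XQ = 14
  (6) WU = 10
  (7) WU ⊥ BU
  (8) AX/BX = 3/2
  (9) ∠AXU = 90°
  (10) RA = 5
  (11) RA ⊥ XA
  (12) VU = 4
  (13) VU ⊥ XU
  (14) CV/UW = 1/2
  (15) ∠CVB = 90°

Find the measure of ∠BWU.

Step 1: By the law of cosines on triangle WUB: WB² = 10² + 10² − 2·10·10·cos(90°) = 200, so WB = 10·√2.
Step 2: By the inverse law of cosines on triangle BWU: cos(∠BWU) = ((10·√2)² + 10² − 10²) / (2·10·√2·10) = 200/282.84 = 0.7071, so ∠BWU = 45°.

Therefore, the measure of angle ∠BWU = 45°.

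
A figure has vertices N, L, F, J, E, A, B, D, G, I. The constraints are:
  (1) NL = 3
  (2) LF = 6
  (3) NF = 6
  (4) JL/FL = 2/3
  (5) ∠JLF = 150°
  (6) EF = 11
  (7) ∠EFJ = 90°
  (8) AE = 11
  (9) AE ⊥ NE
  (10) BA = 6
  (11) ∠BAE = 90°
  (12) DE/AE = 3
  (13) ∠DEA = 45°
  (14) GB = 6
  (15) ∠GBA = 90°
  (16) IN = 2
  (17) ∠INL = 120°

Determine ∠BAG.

Step 1: By the law of cosines on triangle ABG: AG² = 6² + 6² − 2·6·6·cos(90°) = 72, so AG = 6·√2.
Step 2: By the inverse law of cosines on triangle BAG: cos(∠BAG) = (6² + (6·√2)² − 6²) / (2·6·6·√2) = 72/101.82 = 0.7071, so ∠BAG = 45°.

Therefore, the measure of angle ∠BAG = 45°.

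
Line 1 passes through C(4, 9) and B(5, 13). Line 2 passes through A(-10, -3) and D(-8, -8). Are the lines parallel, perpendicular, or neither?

Slope of line 1: m1 = (13 - 9)/(5 - 4) = 4/1 = 4
Slope of line 2: m2 = (-8 - -3)/(-8 - -10) = -5/2 = -5/2
m1 != m2 (4 != -5/2), so not parallel.
m1 * m2 = (4) * (-5/2) = -10 != -1, so not perpendicular.
The lines are neither parallel nor perpendicular.

Neither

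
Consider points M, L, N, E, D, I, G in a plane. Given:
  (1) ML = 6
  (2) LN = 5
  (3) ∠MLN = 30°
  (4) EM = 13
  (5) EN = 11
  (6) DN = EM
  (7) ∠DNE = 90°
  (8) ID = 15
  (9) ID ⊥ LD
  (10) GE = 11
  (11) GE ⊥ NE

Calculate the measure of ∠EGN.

Step 1: By the law of cosines on triangle GEN: GN² = 11² + 11² − 2·11·11·cos(90°) = 242, so GN = 11·√2.
Step 2: By the inverse law of cosines on triangle EGN: cos(∠EGN) = (11² + (11·√2)² − 11²) / (2·11·11·√2) = 242/342.24 = 0.7071, so ∠EGN = 45°.

Therefore, the measure of angle ∠EGN = 45°.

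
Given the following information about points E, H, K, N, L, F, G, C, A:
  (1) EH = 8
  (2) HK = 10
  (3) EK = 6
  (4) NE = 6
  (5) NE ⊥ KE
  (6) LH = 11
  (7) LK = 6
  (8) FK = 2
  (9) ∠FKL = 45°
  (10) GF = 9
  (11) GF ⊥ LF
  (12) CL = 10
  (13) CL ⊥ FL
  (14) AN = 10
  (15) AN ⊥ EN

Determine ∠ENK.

Step 1: By the law of cosines on triangle NEK: NK² = 6² + 6² − 2·6·6·cos(90°) = 72, so NK = 6·√2.
Step 2: By the inverse law of cosines on triangle ENK: cos(∠ENK) = (6² + (6·√2)² − 6²) / (2·6·6·√2) = 72/101.82 = 0.7071, so ∠ENK = 45°.

Therefore, the measure of angle ∠ENK = 45°.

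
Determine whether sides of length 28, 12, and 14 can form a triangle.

Check the triangle inequality: 12 + 14 = 26 ≤ 28.
Since the sum of two sides does not exceed the third, no triangle can be formed.

No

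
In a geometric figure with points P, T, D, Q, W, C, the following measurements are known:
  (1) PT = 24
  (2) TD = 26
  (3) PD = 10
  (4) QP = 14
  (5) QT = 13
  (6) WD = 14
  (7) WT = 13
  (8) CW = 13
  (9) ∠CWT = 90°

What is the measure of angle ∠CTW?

Step 1: By the law of cosines on triangle TWC: TC² = 13² + 13² − 2·13·13·cos(90°) = 338, so TC = 13·√2.
Step 2: By the inverse law of cosines on triangle CTW: cos(∠CTW) = ((13·√2)² + 13² − 13²) / (2·13·√2·13) = 338/478 = 0.7071, so ∠CTW = 45°.

Therefore, the measure of angle ∠CTW = 45°.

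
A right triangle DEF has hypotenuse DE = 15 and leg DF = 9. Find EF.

EF = sqrt(15^2 - 9^2) = sqrt(144) = 12

12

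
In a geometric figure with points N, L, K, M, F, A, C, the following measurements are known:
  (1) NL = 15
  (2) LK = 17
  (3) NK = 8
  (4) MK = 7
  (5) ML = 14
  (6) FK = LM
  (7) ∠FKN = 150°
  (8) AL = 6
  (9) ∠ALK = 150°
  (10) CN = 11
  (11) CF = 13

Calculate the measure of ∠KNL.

Step 1: By the inverse law of cosines on triangle KNL: cos(∠KNL) = (8² + 15² − 17²) / (2·8·15) = 0/240 = 0, so ∠KNL = 90°.

Therefore, the measure of angle ∠KNL = 90°.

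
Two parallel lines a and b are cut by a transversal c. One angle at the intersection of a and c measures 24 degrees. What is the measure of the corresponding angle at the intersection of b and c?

Corresponding angles are equal: 24 degrees.

24 degrees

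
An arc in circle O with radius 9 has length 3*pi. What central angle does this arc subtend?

θ = 360 × 3*pi / (2π × 9) = 60° (rearranging arc length formula).

60°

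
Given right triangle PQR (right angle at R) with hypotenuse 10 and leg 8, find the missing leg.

QR = sqrt(10^2 - 8^2) = sqrt(36) = 6

6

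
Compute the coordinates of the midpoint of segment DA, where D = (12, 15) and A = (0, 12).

The midpoint is the point halfway along the segment.
Move half the horizontal distance: 12 + (0 - 12)/2 = 12 + -12/2 = 6
Move half the vertical distance: 15 + (12 - 15)/2 = 15 + -3/2 = 27/2
Midpoint = (6, 27/2)

(6, 27/2)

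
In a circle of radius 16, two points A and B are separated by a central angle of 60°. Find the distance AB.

Chord = 2(16) sin(30°) = 16

16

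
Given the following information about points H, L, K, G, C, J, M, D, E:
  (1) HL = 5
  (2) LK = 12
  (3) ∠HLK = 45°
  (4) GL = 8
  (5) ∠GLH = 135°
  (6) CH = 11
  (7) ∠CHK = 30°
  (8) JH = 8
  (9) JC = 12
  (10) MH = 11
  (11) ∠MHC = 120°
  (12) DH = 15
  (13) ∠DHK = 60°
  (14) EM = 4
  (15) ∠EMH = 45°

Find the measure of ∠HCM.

Step 1: By the law of cosines on triangle CHM: CM² = 11² + 11² − 2·11·11·cos(120°) = 363, so CM = 11·√3.
Step 2: By the inverse law of cosines on triangle HCM: cos(∠HCM) = (11² + (11·√3)² − 11²) / (2·11·11·√3) = 363/419.16 = 0.866, so ∠HCM = 30°.

Therefore, the measure of angle ∠HCM = 30°.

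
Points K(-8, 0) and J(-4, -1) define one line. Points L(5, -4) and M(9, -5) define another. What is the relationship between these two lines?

Slope of line 1: m1 = (-1 - 0)/(-4 - -8) = -1/4 = -1/4
Slope of line 2: m2 = (-5 - -4)/(9 - 5) = -1/4 = -1/4
Since m1 = m2 = -1/4, the lines are parallel.

Parallel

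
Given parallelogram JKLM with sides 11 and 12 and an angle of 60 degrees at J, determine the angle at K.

In a parallelogram, consecutive angles are supplementary (sum to 180°).
angle K = 180 - angle J
angle K = 180 - 60
angle K = 120 degrees

120 degrees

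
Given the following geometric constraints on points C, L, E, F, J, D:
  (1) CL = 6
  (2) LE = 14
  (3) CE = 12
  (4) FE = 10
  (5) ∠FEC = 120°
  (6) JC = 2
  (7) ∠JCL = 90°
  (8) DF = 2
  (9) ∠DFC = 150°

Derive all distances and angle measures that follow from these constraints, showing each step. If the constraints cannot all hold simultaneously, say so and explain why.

The constraints are consistent.

Step 1: From CE = 12, EF = 10, and ∠CEF = 120°, by the law of cosines:
  CF² = CE² + EF² - 2·CE·EF·cos(120°) = 144 + 100 + 120 = 364
  CF = 2·√91

Step 2: From LC = 6, CJ = 2, and ∠LCJ = 90°, by the law of cosines:
  LJ² = LC² + CJ² - 2·LC·CJ·cos(90°) = 36 + 4 - 0 = 40
  LJ = 2·√10

Step 3: From CE = 12, CL = 6, EL = 14, by the inverse law of cosines:
  cos(∠ECL) = (CE² + CL² - EL²) / (2·CE·CL)
  ∠ECL = 96.38°

Step 4: From LC = 6, LE = 14, CE = 12, by the inverse law of cosines:
  cos(∠CLE) = (LC² + LE² - CE²) / (2·LC·LE)
  ∠CLE = 58.41°

Step 5: From EC = 12, EL = 14, CL = 6, by the inverse law of cosines:
  cos(∠CEL) = (EC² + EL² - CL²) / (2·EC·EL)
  ∠CEL = 25.21°

Step 6: From CF = 2·√91, FD = 2, and ∠CFD = 150°, by the law of cosines:
  CD² = CF² + FD² - 2·CF·FD·cos(150°) = 364 + 4 + 66.09 = 434.1
  CD ≈ 20.83

Step 7: From CE = 12, CF = 2·√91, EF = 10, by the inverse law of cosines:
  cos(∠ECF) = (CE² + CF² - EF²) / (2·CE·CF)
  ∠ECF = 27°

Step 8: From LC = 6, LJ = 2·√10, CJ = 2, by the inverse law of cosines:
  cos(∠CLJ) = (LC² + LJ² - CJ²) / (2·LC·LJ)
  ∠CLJ = 18.43°

Step 9: From FC = 2·√91, FE = 10, CE = 12, by the inverse law of cosines:
  cos(∠CFE) = (FC² + FE² - CE²) / (2·FC·FE)
  ∠CFE = 33°

Step 10: From JC = 2, JL = 2·√10, CL = 6, by the inverse law of cosines:
  cos(∠CJL) = (JC² + JL² - CL²) / (2·JC·JL)
  ∠CJL = 71.57°

Step 11: From CD = 20.83, CF = 2·√91, DF = 2, by the inverse law of cosines:
  cos(∠DCF) = (CD² + CF² - DF²) / (2·CD·CF)
  ∠DCF = 2.75°

Step 12: From DC = 20.83, DF = 2, CF = 2·√91, by the inverse law of cosines:
  cos(∠CDF) = (DC² + DF² - CF²) / (2·DC·DF)
  ∠CDF = 27.25°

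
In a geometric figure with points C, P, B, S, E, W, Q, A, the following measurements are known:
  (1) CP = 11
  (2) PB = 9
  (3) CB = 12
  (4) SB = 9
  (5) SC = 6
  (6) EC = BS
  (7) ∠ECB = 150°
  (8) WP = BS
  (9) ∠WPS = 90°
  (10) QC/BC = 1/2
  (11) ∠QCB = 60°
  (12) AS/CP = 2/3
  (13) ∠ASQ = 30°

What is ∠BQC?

From the given relations: QC = 1/2·BC = 1/2·12 = 6.
Step 1: By the law of cosines on triangle QCB: QB² = 6² + 12² − 2·6·12·cos(60°) = 108, so QB = 6·√3.
Step 2: By the inverse law of cosines on triangle BQC: cos(∠BQC) = ((6·√3)² + 6² − 12²) / (2·6·√3·6) = 0/124.71 = 0, so ∠BQC = 90°.

Therefore, the measure of angle ∠BQC = 90°.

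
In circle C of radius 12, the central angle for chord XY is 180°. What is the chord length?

Drop a perpendicular from the center to the chord, bisecting both the chord and the central angle.
Each half-chord = r sin(θ/2) = 12 sin(90°).
The full chord = 2 × 12 × sin(90°) = 24.

24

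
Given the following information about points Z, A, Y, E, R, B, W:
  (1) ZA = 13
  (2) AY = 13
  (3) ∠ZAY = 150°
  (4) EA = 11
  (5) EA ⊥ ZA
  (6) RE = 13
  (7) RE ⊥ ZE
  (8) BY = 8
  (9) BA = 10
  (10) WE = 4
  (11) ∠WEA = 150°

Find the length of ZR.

Step 1: By the law of cosines on triangle ZAE: ZE² = 13² + 11² − 2·13·11·cos(90°) = 290, so ZE ≈ 17.03.
Step 2: By the law of cosines on triangle ZER: ZR² = 17.03² + 13² − 2·17.03·13·cos(90°) = 459, so ZR = 3·√51.

Therefore, the length of ZR = 3·√51.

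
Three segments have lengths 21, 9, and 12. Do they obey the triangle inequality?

Check the triangle inequality: 9 + 12 = 21 ≤ 21.
Since the sum of two sides does not exceed the third, no triangle can be formed.

No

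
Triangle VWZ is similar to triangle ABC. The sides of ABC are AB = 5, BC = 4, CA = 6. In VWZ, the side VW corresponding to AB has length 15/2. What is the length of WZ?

k = 15/2/5 = 3/2. WZ = 3/2 * 4 = 6.

6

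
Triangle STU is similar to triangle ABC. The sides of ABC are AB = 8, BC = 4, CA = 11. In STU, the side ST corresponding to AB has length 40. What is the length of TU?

Since the triangles are similar, the ratio of corresponding sides is constant.
Scale factor k = ST / AB = 40 / 8 = 5
TU = k * BC = 5 * 4 = 20

20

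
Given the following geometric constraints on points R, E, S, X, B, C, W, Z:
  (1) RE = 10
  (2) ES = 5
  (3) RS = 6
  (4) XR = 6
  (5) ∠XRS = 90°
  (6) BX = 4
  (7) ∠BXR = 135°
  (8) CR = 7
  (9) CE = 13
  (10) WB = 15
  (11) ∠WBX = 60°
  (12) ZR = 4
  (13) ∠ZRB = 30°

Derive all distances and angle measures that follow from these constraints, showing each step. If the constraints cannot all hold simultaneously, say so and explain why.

The constraints are consistent.

Step 1: From RX = 6, XB = 4, and ∠RXB = 135°, by the law of cosines:
  RB² = RX² + XB² - 2·RX·XB·cos(135°) = 36 + 16 + 33.94 = 85.94
  RB ≈ 9.27

Step 2: From SR = 6, RX = 6, and ∠SRX = 90°, by the law of cosines:
  SX² = SR² + RX² - 2·SR·RX·cos(90°) = 36 + 36 - 0 = 72
  SX = 6·√2

Step 3: From XB = 4, BW = 15, and ∠XBW = 60°, by the law of cosines:
  XW² = XB² + BW² - 2·XB·BW·cos(60°) = 16 + 225 - 60 = 181
  XW = √181

Step 4: From RC = 7, RE = 10, CE = 13, by the inverse law of cosines:
  cos(∠CRE) = (RC² + RE² - CE²) / (2·RC·RE)
  ∠CRE = 98.21°

Step 5: From RE = 10, RS = 6, ES = 5, by the inverse law of cosines:
  cos(∠ERS) = (RE² + RS² - ES²) / (2·RE·RS)
  ∠ERS = 22.33°

Step 6: From EC = 13, ER = 10, CR = 7, by the inverse law of cosines:
  cos(∠CER) = (EC² + ER² - CR²) / (2·EC·ER)
  ∠CER = 32.2°

Step 7: From ER = 10, ES = 5, RS = 6, by the inverse law of cosines:
  cos(∠RES) = (ER² + ES² - RS²) / (2·ER·ES)
  ∠RES = 27.13°

Step 8: From SE = 5, SR = 6, ER = 10, by the inverse law of cosines:
  cos(∠ESR) = (SE² + SR² - ER²) / (2·SE·SR)
  ∠ESR = 130.54°

Step 9: From CE = 13, CR = 7, ER = 10, by the inverse law of cosines:
  cos(∠ECR) = (CE² + CR² - ER²) / (2·CE·CR)
  ∠ECR = 49.58°

Step 10: From BR = 9.27, RZ = 4, and ∠BRZ = 30°, by the law of cosines:
  BZ² = BR² + RZ² - 2·BR·RZ·cos(30°) = 85.94 + 16 - 64.23 = 37.71
  BZ ≈ 6.14

Step 11: From RB = 9.27, RX = 6, BX = 4, by the inverse law of cosines:
  cos(∠BRX) = (RB² + RX² - BX²) / (2·RB·RX)
  ∠BRX = 17.76°

Step 12: From SR = 6, SX = 6·√2, RX = 6, by the inverse law of cosines:
  cos(∠RSX) = (SR² + SX² - RX²) / (2·SR·SX)
  ∠RSX = 45°

Step 13: From XB = 4, XW = √181, BW = 15, by the inverse law of cosines:
  cos(∠BXW) = (XB² + XW² - BW²) / (2·XB·XW)
  ∠BXW = 105.08°

Step 14: From XR = 6, XS = 6·√2, RS = 6, by the inverse law of cosines:
  cos(∠RXS) = (XR² + XS² - RS²) / (2·XR·XS)
  ∠RXS = 45°

Step 15: From BR = 9.27, BX = 4, RX = 6, by the inverse law of cosines:
  cos(∠RBX) = (BR² + BX² - RX²) / (2·BR·BX)
  ∠RBX = 27.24°

Step 16: From WB = 15, WX = √181, BX = 4, by the inverse law of cosines:
  cos(∠BWX) = (WB² + WX² - BX²) / (2·WB·WX)
  ∠BWX = 14.92°

Step 17: From BR = 9.27, BZ = 6.14, RZ = 4, by the inverse law of cosines:
  cos(∠RBZ) = (BR² + BZ² - RZ²) / (2·BR·BZ)
  ∠RBZ = 19.01°

Step 18: From ZB = 6.14, ZR = 4, BR = 9.27, by the inverse law of cosines:
  cos(∠BZR) = (ZB² + ZR² - BR²) / (2·ZB·ZR)
  ∠BZR = 130.99°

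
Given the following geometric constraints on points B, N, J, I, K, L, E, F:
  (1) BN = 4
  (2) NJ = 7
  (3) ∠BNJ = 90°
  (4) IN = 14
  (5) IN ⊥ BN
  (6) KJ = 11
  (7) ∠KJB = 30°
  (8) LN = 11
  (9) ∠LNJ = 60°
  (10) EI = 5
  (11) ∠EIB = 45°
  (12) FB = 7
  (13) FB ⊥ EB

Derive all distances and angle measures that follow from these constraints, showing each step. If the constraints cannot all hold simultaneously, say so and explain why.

The constraints are consistent.

Step 1: From BN = 4, NJ = 7, and ∠BNJ = 90°, by the law of cosines:
  BJ² = BN² + NJ² - 2·BN·NJ·cos(90°) = 16 + 49 - 0 = 65
  BJ = √65

Step 2: From BN = 4, NI = 14, and ∠BNI = 90°, by the law of cosines:
  BI² = BN² + NI² - 2·BN·NI·cos(90°) = 16 + 196 - 0 = 212
  BI = 2·√53

Step 3: From JN = 7, NL = 11, and ∠JNL = 60°, by the law of cosines:
  JL² = JN² + NL² - 2·JN·NL·cos(60°) = 49 + 121 - 77 = 93
  JL = √93

Step 4: From BJ = √65, JK = 11, and ∠BJK = 30°, by the law of cosines:
  BK² = BJ² + JK² - 2·BJ·JK·cos(30°) = 65 + 121 - 153.6 = 32.39
  BK ≈ 5.69

Step 5: From BI = 2·√53, IE = 5, and ∠BIE = 45°, by the law of cosines:
  BE² = BI² + IE² - 2·BI·IE·cos(45°) = 212 + 25 - 103 = 134
  BE ≈ 11.58

Step 6: From BI = 2·√53, BN = 4, IN = 14, by the inverse law of cosines:
  cos(∠IBN) = (BI² + BN² - IN²) / (2·BI·BN)
  ∠IBN = 74.05°

Step 7: From BJ = √65, BN = 4, JN = 7, by the inverse law of cosines:
  cos(∠JBN) = (BJ² + BN² - JN²) / (2·BJ·BN)
  ∠JBN = 60.26°

Step 8: From JB = √65, JN = 7, BN = 4, by the inverse law of cosines:
  cos(∠BJN) = (JB² + JN² - BN²) / (2·JB·JN)
  ∠BJN = 29.74°

Step 9: From JL = √93, JN = 7, LN = 11, by the inverse law of cosines:
  cos(∠LJN) = (JL² + JN² - LN²) / (2·JL·JN)
  ∠LJN = 81.05°

Step 10: From IB = 2·√53, IN = 14, BN = 4, by the inverse law of cosines:
  cos(∠BIN) = (IB² + IN² - BN²) / (2·IB·IN)
  ∠BIN = 15.95°

Step 11: From LJ = √93, LN = 11, JN = 7, by the inverse law of cosines:
  cos(∠JLN) = (LJ² + LN² - JN²) / (2·LJ·LN)
  ∠JLN = 38.95°

Step 12: From EB = 11.58, BF = 7, and ∠EBF = 90°, by the law of cosines:
  EF² = EB² + BF² - 2·EB·BF·cos(90°) = 134 + 49 - 0 = 183
  EF ≈ 13.53

Step 13: From BE = 11.58, BI = 2·√53, EI = 5, by the inverse law of cosines:
  cos(∠EBI) = (BE² + BI² - EI²) / (2·BE·BI)
  ∠EBI = 17.78°

Step 14: From BJ = √65, BK = 5.69, JK = 11, by the inverse law of cosines:
  cos(∠JBK) = (BJ² + BK² - JK²) / (2·BJ·BK)
  ∠JBK = 104.91°

Step 15: From KB = 5.69, KJ = 11, BJ = √65, by the inverse law of cosines:
  cos(∠BKJ) = (KB² + KJ² - BJ²) / (2·KB·KJ)
  ∠BKJ = 45.09°

Step 16: From EB = 11.58, EI = 5, BI = 2·√53, by the inverse law of cosines:
  cos(∠BEI) = (EB² + EI² - BI²) / (2·EB·EI)
  ∠BEI = 117.22°

Step 17: From EB = 11.58, EF = 13.53, BF = 7, by the inverse law of cosines:
  cos(∠BEF) = (EB² + EF² - BF²) / (2·EB·EF)
  ∠BEF = 31.16°

Step 18: From FB = 7, FE = 13.53, BE = 11.58, by the inverse law of cosines:
  cos(∠BFE) = (FB² + FE² - BE²) / (2·FB·FE)
  ∠BFE = 58.84°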